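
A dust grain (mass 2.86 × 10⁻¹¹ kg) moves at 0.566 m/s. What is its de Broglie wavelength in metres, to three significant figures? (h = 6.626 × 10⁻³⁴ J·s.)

p = mv = 2.86 × 10⁻¹¹ × 0.566 = 1.619 × 10⁻¹¹ kg·m/s.
λ = h/p = 6.626 × 10⁻³⁴ / 1.619 × 10⁻¹¹ = 4.09 × 10⁻²³ m.

λ = 4.09 × 10⁻²³ m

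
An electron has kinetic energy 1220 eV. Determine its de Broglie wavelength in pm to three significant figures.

λ = 35.1 pm

KE = 1220 eV = 1.954 × 10⁻¹⁶ J.
p = √(2mKE) = √(2 × 9.109 × 10⁻³¹ × 1.954 × 10⁻¹⁶) = 1.887 × 10⁻²³ kg·m/s.
λ = h/p = 6.626 × 10⁻³⁴ / 1.887 × 10⁻²³ = 3.51 × 10⁻¹¹ m = 35.1 pm.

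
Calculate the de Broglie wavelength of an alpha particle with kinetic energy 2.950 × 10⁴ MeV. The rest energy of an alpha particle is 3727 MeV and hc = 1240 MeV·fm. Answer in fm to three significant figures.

λ = 0.0376 fm

Total energy E = KE + m₀c² = 2.950 × 10⁴ + 3727 = 33227 MeV.
(pc)² = E² − (m₀c²)² = (33227)² − (3727)² = 1.090 × 10⁹ MeV², so pc = 3.302 × 10⁴ MeV.
λ = hc/(pc) = 1240 MeV·fm / 3.302 × 10⁴ MeV = 0.0376 fm.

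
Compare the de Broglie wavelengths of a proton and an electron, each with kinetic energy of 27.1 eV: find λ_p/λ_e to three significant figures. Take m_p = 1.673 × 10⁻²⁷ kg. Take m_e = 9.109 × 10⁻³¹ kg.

At fixed KE, p = √(2mKE) so λ = h/p ∝ 1/√m.
λ_p/λ_e = √(m_e/m_p) = √(9.109 × 10⁻³¹/1.673 × 10⁻²⁷) = √(5.445 × 10⁻⁴) = 0.0233.

λ_p/λ_e = 0.0233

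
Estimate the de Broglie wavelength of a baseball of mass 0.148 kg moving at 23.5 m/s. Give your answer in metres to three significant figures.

λ = 1.91 × 10⁻³⁴ m

p = mv = 0.148 × 23.5 = 3.478 kg·m/s.
λ = h/p = 6.626 × 10⁻³⁴ / 3.478 = 1.91 × 10⁻³⁴ m.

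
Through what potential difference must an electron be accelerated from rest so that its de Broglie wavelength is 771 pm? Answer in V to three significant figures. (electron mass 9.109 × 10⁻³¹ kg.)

p = h/λ = 6.626 × 10⁻³⁴ / 7.710 × 10⁻¹⁰ = 8.594 × 10⁻²⁵ kg·m/s.
KE = p²/(2m) = 4.054 × 10⁻¹⁹ J.
V = KE/e = 4.054 × 10⁻¹⁹ / (1.602 × 10⁻¹⁹) = 2.53 V.

V = 2.53 V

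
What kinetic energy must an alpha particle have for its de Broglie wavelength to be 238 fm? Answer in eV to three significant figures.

p = h/λ = 6.626 × 10⁻³⁴ / 2.380 × 10⁻¹³ = 2.784 × 10⁻²¹ kg·m/s.
KE = p²/(2m) = (2.784 × 10⁻²¹)² / (2 × 6.645 × 10⁻²⁷) = 5.832 × 10⁻¹⁶ J = 3640 eV.

KE = 3640 eV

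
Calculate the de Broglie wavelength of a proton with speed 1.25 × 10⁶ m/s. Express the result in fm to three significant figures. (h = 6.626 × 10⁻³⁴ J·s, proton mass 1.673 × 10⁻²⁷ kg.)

λ = 317 fm

p = mv = 1.673 × 10⁻²⁷ × 1.25 × 10⁶ = 2.091 × 10⁻²¹ kg·m/s.
λ = h/p = 6.626 × 10⁻³⁴ / 2.091 × 10⁻²¹ = 3.17 × 10⁻¹³ m = 317 fm.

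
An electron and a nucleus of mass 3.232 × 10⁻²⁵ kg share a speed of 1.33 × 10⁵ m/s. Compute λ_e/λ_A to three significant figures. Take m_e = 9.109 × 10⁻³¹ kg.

At fixed v, p = mv so λ = h/(mv) ∝ 1/m.
λ_e/λ_A = m_A/m_e = 3.232 × 10⁻²⁵/9.109 × 10⁻³¹ = 3.55 × 10⁵.

λ_e/λ_A = 3.55 × 10⁵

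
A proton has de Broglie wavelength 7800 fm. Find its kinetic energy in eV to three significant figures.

p = h/λ = 6.626 × 10⁻³⁴ / 7.800 × 10⁻¹² = 8.495 × 10⁻²³ kg·m/s.
KE = p²/(2m) = (8.495 × 10⁻²³)² / (2 × 1.673 × 10⁻²⁷) = 2.157 × 10⁻¹⁸ J = 13.5 eV.

KE = 13.5 eV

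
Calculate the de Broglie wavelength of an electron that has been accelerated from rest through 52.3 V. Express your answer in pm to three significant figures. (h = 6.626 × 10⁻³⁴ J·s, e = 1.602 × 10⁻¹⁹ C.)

λ = 170 pm

KE = eV = 1.602 × 10⁻¹⁹ × 52.30 = 8.378 × 10⁻¹⁸ J.
p = √(2mKE) = √(2 × 9.109 × 10⁻³¹ × 8.378 × 10⁻¹⁸) = 3.907 × 10⁻²⁴ kg·m/s.
λ = h/p = 6.626 × 10⁻³⁴ / 3.907 × 10⁻²⁴ = 1.70 × 10⁻¹⁰ m = 170 pm.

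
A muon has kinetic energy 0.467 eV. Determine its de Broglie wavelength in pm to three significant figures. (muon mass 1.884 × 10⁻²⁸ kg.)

λ = 125 pm

KE = 0.467 eV = 7.481 × 10⁻²⁰ J.
p = √(2mKE) = √(2 × 1.884 × 10⁻²⁸ × 7.481 × 10⁻²⁰) = 5.309 × 10⁻²⁴ kg·m/s.
λ = h/p = 6.626 × 10⁻³⁴ / 5.309 × 10⁻²⁴ = 1.25 × 10⁻¹⁰ m = 125 pm.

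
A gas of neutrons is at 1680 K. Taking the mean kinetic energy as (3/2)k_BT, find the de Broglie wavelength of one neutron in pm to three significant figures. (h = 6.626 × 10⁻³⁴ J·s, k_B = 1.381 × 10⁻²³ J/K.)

KE = (3/2)k_BT = 1.5 × 1.381 × 10⁻²³ × 1680 = 3.480 × 10⁻²⁰ J.
p = √(2mKE) = √(2 × 1.675 × 10⁻²⁷ × 3.480 × 10⁻²⁰) = 1.080 × 10⁻²³ kg·m/s.
λ = h/p = 6.14 × 10⁻¹¹ m = 61.4 pm.

λ = 61.4 pm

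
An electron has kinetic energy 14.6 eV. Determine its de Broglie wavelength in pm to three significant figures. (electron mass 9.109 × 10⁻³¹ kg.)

λ = 321 pm

KE = 14.6 eV = 2.339 × 10⁻¹⁸ J.
p = √(2mKE) = √(2 × 9.109 × 10⁻³¹ × 2.339 × 10⁻¹⁸) = 2.064 × 10⁻²⁴ kg·m/s.
λ = h/p = 6.626 × 10⁻³⁴ / 2.064 × 10⁻²⁴ = 3.21 × 10⁻¹⁰ m = 321 pm.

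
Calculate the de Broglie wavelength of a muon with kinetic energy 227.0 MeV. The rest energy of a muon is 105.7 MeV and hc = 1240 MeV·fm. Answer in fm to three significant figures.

Total energy E = KE + m₀c² = 227.0 + 105.7 = 332.7 MeV.
(pc)² = E² − (m₀c²)² = (332.7)² − (105.7)² = 9.952 × 10⁴ MeV², so pc = 315.5 MeV.
λ = hc/(pc) = 1240 MeV·fm / 315.5 MeV = 3.93 fm.

λ = 3.93 fm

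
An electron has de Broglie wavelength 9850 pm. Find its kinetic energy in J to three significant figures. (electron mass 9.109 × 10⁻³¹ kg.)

KE = 2.48 × 10⁻²¹ J

p = h/λ = 6.626 × 10⁻³⁴ / 9.850 × 10⁻⁹ = 6.727 × 10⁻²⁶ kg·m/s.
KE = p²/(2m) = (6.727 × 10⁻²⁶)² / (2 × 9.109 × 10⁻³¹) = 2.484 × 10⁻²¹ J = 2.48 × 10⁻²¹ J.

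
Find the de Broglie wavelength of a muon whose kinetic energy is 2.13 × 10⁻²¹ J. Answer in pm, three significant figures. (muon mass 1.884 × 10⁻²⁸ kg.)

p = √(2mKE) = √(2 × 1.884 × 10⁻²⁸ × 2.130 × 10⁻²¹) = 8.959 × 10⁻²⁵ kg·m/s.
λ = h/p = 6.626 × 10⁻³⁴ / 8.959 × 10⁻²⁵ = 7.40 × 10⁻¹⁰ m = 740 pm.

λ = 740 pm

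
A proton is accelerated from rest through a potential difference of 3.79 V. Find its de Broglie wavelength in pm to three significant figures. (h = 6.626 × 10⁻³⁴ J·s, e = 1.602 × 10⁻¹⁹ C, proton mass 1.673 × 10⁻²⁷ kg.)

KE = eV = 1.602 × 10⁻¹⁹ × 3.790 = 6.072 × 10⁻¹⁹ J.
p = √(2mKE) = √(2 × 1.673 × 10⁻²⁷ × 6.072 × 10⁻¹⁹) = 4.507 × 10⁻²³ kg·m/s.
λ = h/p = 6.626 × 10⁻³⁴ / 4.507 × 10⁻²³ = 1.47 × 10⁻¹¹ m = 14.7 pm.

λ = 14.7 pm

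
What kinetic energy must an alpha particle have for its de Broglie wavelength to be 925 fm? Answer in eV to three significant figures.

KE = 241 eV

p = h/λ = 6.626 × 10⁻³⁴ / 9.250 × 10⁻¹³ = 7.163 × 10⁻²² kg·m/s.
KE = p²/(2m) = (7.163 × 10⁻²²)² / (2 × 6.645 × 10⁻²⁷) = 3.861 × 10⁻¹⁷ J = 241 eV.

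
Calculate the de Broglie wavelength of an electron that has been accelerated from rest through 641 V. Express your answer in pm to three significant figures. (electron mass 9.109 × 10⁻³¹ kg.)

λ = 48.4 pm

KE = eV = 1.602 × 10⁻¹⁹ × 641.0 = 1.027 × 10⁻¹⁶ J.
p = √(2mKE) = √(2 × 9.109 × 10⁻³¹ × 1.027 × 10⁻¹⁶) = 1.368 × 10⁻²³ kg·m/s.
λ = h/p = 6.626 × 10⁻³⁴ / 1.368 × 10⁻²³ = 4.84 × 10⁻¹¹ m = 48.4 pm.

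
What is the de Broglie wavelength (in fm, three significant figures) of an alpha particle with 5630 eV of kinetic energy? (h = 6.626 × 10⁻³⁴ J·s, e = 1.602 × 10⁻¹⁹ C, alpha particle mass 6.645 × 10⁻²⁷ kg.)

λ = 191 fm

KE = 5630 eV = 9.019 × 10⁻¹⁶ J.
p = √(2mKE) = √(2 × 6.645 × 10⁻²⁷ × 9.019 × 10⁻¹⁶) = 3.462 × 10⁻²¹ kg·m/s.
λ = h/p = 6.626 × 10⁻³⁴ / 3.462 × 10⁻²¹ = 1.91 × 10⁻¹³ m = 191 fm.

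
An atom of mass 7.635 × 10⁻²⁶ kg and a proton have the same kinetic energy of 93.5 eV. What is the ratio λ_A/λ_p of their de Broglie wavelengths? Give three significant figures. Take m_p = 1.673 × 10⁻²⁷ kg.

At fixed KE, p = √(2mKE) so λ = h/p ∝ 1/√m.
λ_A/λ_p = √(m_p/m_A) = √(1.673 × 10⁻²⁷/7.635 × 10⁻²⁶) = √(0.02191) = 0.148.

λ_A/λ_p = 0.148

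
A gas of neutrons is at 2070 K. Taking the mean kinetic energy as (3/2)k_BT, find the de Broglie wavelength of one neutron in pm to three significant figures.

KE = (3/2)k_BT = 1.5 × 1.381 × 10⁻²³ × 2070 = 4.288 × 10⁻²⁰ J.
p = √(2mKE) = √(2 × 1.675 × 10⁻²⁷ × 4.288 × 10⁻²⁰) = 1.199 × 10⁻²³ kg·m/s.
λ = h/p = 5.53 × 10⁻¹¹ m = 55.3 pm.

λ = 55.3 pm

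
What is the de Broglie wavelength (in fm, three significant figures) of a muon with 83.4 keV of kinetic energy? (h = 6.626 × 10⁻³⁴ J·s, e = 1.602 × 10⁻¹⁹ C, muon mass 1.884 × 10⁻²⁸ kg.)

λ = 295 fm

KE = 83.4 keV = 1.336 × 10⁻¹⁴ J.
p = √(2mKE) = √(2 × 1.884 × 10⁻²⁸ × 1.336 × 10⁻¹⁴) = 2.244 × 10⁻²¹ kg·m/s.
λ = h/p = 6.626 × 10⁻³⁴ / 2.244 × 10⁻²¹ = 2.95 × 10⁻¹³ m = 295 fm.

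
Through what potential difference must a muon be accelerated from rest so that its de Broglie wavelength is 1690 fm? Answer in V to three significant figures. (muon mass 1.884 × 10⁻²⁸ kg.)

p = h/λ = 6.626 × 10⁻³⁴ / 1.690 × 10⁻¹² = 3.921 × 10⁻²² kg·m/s.
KE = p²/(2m) = 4.080 × 10⁻¹⁶ J.
V = KE/e = 4.080 × 10⁻¹⁶ / (1.602 × 10⁻¹⁹) = 2550 V.

V = 2550 V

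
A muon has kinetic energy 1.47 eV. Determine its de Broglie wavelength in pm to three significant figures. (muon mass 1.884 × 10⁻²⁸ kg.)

KE = 1.47 eV = 2.355 × 10⁻¹⁹ J.
p = √(2mKE) = √(2 × 1.884 × 10⁻²⁸ × 2.355 × 10⁻¹⁹) = 9.420 × 10⁻²⁴ kg·m/s.
λ = h/p = 6.626 × 10⁻³⁴ / 9.420 × 10⁻²⁴ = 7.03 × 10⁻¹¹ m = 70.3 pm.

λ = 70.3 pm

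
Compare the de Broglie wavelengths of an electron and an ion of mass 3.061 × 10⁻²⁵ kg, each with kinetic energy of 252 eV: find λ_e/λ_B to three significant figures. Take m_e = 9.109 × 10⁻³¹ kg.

At fixed KE, p = √(2mKE) so λ = h/p ∝ 1/√m.
λ_e/λ_B = √(m_B/m_e) = √(3.061 × 10⁻²⁵/9.109 × 10⁻³¹) = √(3.360 × 10⁵) = 580.

λ_e/λ_B = 580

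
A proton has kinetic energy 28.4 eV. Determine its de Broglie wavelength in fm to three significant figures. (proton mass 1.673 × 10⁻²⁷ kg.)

λ = 5370 fm

KE = 28.4 eV = 4.550 × 10⁻¹⁸ J.
p = √(2mKE) = √(2 × 1.673 × 10⁻²⁷ × 4.550 × 10⁻¹⁸) = 1.234 × 10⁻²² kg·m/s.
λ = h/p = 6.626 × 10⁻³⁴ / 1.234 × 10⁻²² = 5.37 × 10⁻¹² m = 5370 fm.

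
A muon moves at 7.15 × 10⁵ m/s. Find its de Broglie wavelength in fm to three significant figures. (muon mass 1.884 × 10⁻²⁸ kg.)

λ = 4920 fm

p = mv = 1.884 × 10⁻²⁸ × 7.15 × 10⁵ = 1.347 × 10⁻²² kg·m/s.
λ = h/p = 6.626 × 10⁻³⁴ / 1.347 × 10⁻²² = 4.92 × 10⁻¹² m = 4920 fm.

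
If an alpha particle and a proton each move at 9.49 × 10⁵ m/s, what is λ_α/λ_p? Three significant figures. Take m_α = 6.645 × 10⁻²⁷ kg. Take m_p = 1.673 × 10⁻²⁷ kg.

λ_α/λ_p = 0.252

At fixed v, p = mv so λ = h/(mv) ∝ 1/m.
λ_α/λ_p = m_p/m_α = 1.673 × 10⁻²⁷/6.645 × 10⁻²⁷ = 0.252.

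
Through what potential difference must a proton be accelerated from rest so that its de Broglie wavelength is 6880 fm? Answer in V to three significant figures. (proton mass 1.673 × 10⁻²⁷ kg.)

p = h/λ = 6.626 × 10⁻³⁴ / 6.880 × 10⁻¹² = 9.631 × 10⁻²³ kg·m/s.
KE = p²/(2m) = 2.772 × 10⁻¹⁸ J.
V = KE/e = 2.772 × 10⁻¹⁸ / (1.602 × 10⁻¹⁹) = 17.3 V.

V = 17.3 V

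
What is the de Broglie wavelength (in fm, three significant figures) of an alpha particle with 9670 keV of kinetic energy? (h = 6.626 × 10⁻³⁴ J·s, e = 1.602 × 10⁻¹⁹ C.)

KE = 9670 keV = 1.549 × 10⁻¹² J.
p = √(2mKE) = √(2 × 6.645 × 10⁻²⁷ × 1.549 × 10⁻¹²) = 1.435 × 10⁻¹⁹ kg·m/s.
λ = h/p = 6.626 × 10⁻³⁴ / 1.435 × 10⁻¹⁹ = 4.62 × 10⁻¹⁵ m = 4.62 fm.

λ = 4.62 fm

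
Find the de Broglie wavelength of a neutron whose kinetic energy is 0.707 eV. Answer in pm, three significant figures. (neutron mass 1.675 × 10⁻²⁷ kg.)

λ = 34.0 pm

KE = 0.707 eV = 1.133 × 10⁻¹⁹ J.
p = √(2mKE) = √(2 × 1.675 × 10⁻²⁷ × 1.133 × 10⁻¹⁹) = 1.948 × 10⁻²³ kg·m/s.
λ = h/p = 6.626 × 10⁻³⁴ / 1.948 × 10⁻²³ = 3.40 × 10⁻¹¹ m = 34.0 pm.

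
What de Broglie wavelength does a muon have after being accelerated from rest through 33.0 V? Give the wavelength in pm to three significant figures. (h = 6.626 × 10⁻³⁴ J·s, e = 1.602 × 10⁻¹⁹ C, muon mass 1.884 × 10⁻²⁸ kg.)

λ = 14.8 pm

KE = eV = 1.602 × 10⁻¹⁹ × 33.00 = 5.287 × 10⁻¹⁸ J.
p = √(2mKE) = √(2 × 1.884 × 10⁻²⁸ × 5.287 × 10⁻¹⁸) = 4.463 × 10⁻²³ kg·m/s.
λ = h/p = 6.626 × 10⁻³⁴ / 4.463 × 10⁻²³ = 1.48 × 10⁻¹¹ m = 14.8 pm.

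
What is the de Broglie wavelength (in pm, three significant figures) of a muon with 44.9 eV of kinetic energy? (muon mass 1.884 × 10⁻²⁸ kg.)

KE = 44.9 eV = 7.193 × 10⁻¹⁸ J.
p = √(2mKE) = √(2 × 1.884 × 10⁻²⁸ × 7.193 × 10⁻¹⁸) = 5.206 × 10⁻²³ kg·m/s.
λ = h/p = 6.626 × 10⁻³⁴ / 5.206 × 10⁻²³ = 1.27 × 10⁻¹¹ m = 12.7 pm.

λ = 12.7 pm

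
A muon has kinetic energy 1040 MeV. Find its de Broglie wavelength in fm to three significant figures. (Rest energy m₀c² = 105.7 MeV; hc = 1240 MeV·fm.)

λ = 1.09 fm

Total energy E = KE + m₀c² = 1040 + 105.7 = 1145.7 MeV.
(pc)² = E² − (m₀c²)² = (1145.7)² − (105.7)² = 1.301 × 10⁶ MeV², so pc = 1141 MeV.
λ = hc/(pc) = 1240 MeV·fm / 1141 MeV = 1.09 fm.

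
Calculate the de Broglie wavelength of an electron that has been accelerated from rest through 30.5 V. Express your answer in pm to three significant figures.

λ = 222 pm

KE = eV = 1.602 × 10⁻¹⁹ × 30.50 = 4.886 × 10⁻¹⁸ J.
p = √(2mKE) = √(2 × 9.109 × 10⁻³¹ × 4.886 × 10⁻¹⁸) = 2.984 × 10⁻²⁴ kg·m/s.
λ = h/p = 6.626 × 10⁻³⁴ / 2.984 × 10⁻²⁴ = 2.22 × 10⁻¹⁰ m = 222 pm.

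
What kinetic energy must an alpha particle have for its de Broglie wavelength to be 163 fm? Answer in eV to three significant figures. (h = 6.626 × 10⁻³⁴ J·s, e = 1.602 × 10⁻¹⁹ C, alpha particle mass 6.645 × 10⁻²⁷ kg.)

p = h/λ = 6.626 × 10⁻³⁴ / 1.630 × 10⁻¹³ = 4.065 × 10⁻²¹ kg·m/s.
KE = p²/(2m) = (4.065 × 10⁻²¹)² / (2 × 6.645 × 10⁻²⁷) = 1.243 × 10⁻¹⁵ J = 7760 eV.

KE = 7760 eV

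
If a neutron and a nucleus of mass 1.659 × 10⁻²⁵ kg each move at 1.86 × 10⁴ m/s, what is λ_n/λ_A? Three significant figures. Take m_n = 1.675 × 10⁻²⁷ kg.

λ_n/λ_A = 99.0

At fixed v, p = mv so λ = h/(mv) ∝ 1/m.
λ_n/λ_A = m_A/m_n = 1.659 × 10⁻²⁵/1.675 × 10⁻²⁷ = 99.0.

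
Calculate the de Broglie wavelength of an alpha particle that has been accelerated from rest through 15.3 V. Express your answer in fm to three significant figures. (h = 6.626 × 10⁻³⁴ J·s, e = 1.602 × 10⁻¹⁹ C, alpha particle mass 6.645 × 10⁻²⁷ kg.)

λ = 2600 fm

KE = 2eV = 2 × 1.602 × 10⁻¹⁹ × 15.30 = 4.902 × 10⁻¹⁸ J.
p = √(2mKE) = √(2 × 6.645 × 10⁻²⁷ × 4.902 × 10⁻¹⁸) = 2.552 × 10⁻²² kg·m/s.
λ = h/p = 6.626 × 10⁻³⁴ / 2.552 × 10⁻²² = 2.60 × 10⁻¹² m = 2600 fm.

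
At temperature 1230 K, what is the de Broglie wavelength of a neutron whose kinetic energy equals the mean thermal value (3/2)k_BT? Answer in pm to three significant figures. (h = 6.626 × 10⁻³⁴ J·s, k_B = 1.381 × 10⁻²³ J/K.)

λ = 71.7 pm

KE = (3/2)k_BT = 1.5 × 1.381 × 10⁻²³ × 1230 = 2.548 × 10⁻²⁰ J.
p = √(2mKE) = √(2 × 1.675 × 10⁻²⁷ × 2.548 × 10⁻²⁰) = 9.239 × 10⁻²⁴ kg·m/s.
λ = h/p = 7.17 × 10⁻¹¹ m = 71.7 pm.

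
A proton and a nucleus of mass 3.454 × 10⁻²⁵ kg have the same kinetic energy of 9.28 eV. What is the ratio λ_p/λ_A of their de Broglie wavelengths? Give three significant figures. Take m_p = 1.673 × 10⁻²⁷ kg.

λ_p/λ_A = 14.4

At fixed KE, p = √(2mKE) so λ = h/p ∝ 1/√m.
λ_p/λ_A = √(m_A/m_p) = √(3.454 × 10⁻²⁵/1.673 × 10⁻²⁷) = √(206.5) = 14.4.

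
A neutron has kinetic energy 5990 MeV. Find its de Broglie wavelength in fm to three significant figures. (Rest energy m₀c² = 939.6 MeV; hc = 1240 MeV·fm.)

Total energy E = KE + m₀c² = 5990 + 939.6 = 6929.6 MeV.
(pc)² = E² − (m₀c²)² = (6929.6)² − (939.6)² = 4.714 × 10⁷ MeV², so pc = 6866 MeV.
λ = hc/(pc) = 1240 MeV·fm / 6866 MeV = 0.181 fm.

λ = 0.181 fm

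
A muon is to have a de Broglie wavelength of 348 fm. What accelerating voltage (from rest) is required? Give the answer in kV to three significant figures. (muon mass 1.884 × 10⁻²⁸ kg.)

V = 60.1 kV

p = h/λ = 6.626 × 10⁻³⁴ / 3.480 × 10⁻¹³ = 1.904 × 10⁻²¹ kg·m/s.
KE = p²/(2m) = 9.621 × 10⁻¹⁵ J.
V = KE/e = 9.621 × 10⁻¹⁵ / (1.602 × 10⁻¹⁹) = 60.1 kV.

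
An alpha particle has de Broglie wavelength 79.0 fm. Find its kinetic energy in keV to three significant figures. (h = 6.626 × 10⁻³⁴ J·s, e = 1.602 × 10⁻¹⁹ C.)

p = h/λ = 6.626 × 10⁻³⁴ / 7.900 × 10⁻¹⁴ = 8.387 × 10⁻²¹ kg·m/s.
KE = p²/(2m) = (8.387 × 10⁻²¹)² / (2 × 6.645 × 10⁻²⁷) = 5.293 × 10⁻¹⁵ J = 33.0 keV.

KE = 33.0 keV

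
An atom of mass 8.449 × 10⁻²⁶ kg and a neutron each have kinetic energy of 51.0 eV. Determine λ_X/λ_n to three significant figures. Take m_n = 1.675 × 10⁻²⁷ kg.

At fixed KE, p = √(2mKE) so λ = h/p ∝ 1/√m.
λ_X/λ_n = √(m_n/m_X) = √(1.675 × 10⁻²⁷/8.449 × 10⁻²⁶) = √(0.01982) = 0.141.

λ_X/λ_n = 0.141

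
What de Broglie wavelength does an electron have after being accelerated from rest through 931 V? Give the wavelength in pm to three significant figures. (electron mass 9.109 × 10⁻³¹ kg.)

KE = eV = 1.602 × 10⁻¹⁹ × 931.0 = 1.491 × 10⁻¹⁶ J.
p = √(2mKE) = √(2 × 9.109 × 10⁻³¹ × 1.491 × 10⁻¹⁶) = 1.648 × 10⁻²³ kg·m/s.
λ = h/p = 6.626 × 10⁻³⁴ / 1.648 × 10⁻²³ = 4.02 × 10⁻¹¹ m = 40.2 pm.

λ = 40.2 pm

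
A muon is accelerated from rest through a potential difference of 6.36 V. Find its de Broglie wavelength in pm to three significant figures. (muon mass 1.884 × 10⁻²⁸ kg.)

KE = eV = 1.602 × 10⁻¹⁹ × 6.360 = 1.019 × 10⁻¹⁸ J.
p = √(2mKE) = √(2 × 1.884 × 10⁻²⁸ × 1.019 × 10⁻¹⁸) = 1.959 × 10⁻²³ kg·m/s.
λ = h/p = 6.626 × 10⁻³⁴ / 1.959 × 10⁻²³ = 3.38 × 10⁻¹¹ m = 33.8 pm.

λ = 33.8 pm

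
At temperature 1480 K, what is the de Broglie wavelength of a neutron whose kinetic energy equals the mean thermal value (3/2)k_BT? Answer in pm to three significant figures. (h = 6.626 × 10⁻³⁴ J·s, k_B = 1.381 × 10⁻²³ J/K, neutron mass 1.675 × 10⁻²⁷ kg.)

KE = (3/2)k_BT = 1.5 × 1.381 × 10⁻²³ × 1480 = 3.066 × 10⁻²⁰ J.
p = √(2mKE) = √(2 × 1.675 × 10⁻²⁷ × 3.066 × 10⁻²⁰) = 1.013 × 10⁻²³ kg·m/s.
λ = h/p = 6.54 × 10⁻¹¹ m = 65.4 pm.

λ = 65.4 pm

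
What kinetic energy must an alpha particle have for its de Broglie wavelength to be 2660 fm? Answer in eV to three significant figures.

KE = 29.1 eV

p = h/λ = 6.626 × 10⁻³⁴ / 2.660 × 10⁻¹² = 2.491 × 10⁻²² kg·m/s.
KE = p²/(2m) = (2.491 × 10⁻²²)² / (2 × 6.645 × 10⁻²⁷) = 4.669 × 10⁻¹⁸ J = 29.1 eV.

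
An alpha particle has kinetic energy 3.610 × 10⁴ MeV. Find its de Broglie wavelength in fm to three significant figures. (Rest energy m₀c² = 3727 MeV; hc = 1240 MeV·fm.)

λ = 0.0313 fm

Total energy E = KE + m₀c² = 3.610 × 10⁴ + 3727 = 39827 MeV.
(pc)² = E² − (m₀c²)² = (39827)² − (3727)² = 1.572 × 10⁹ MeV², so pc = 3.965 × 10⁴ MeV.
λ = hc/(pc) = 1240 MeV·fm / 3.965 × 10⁴ MeV = 0.0313 fm.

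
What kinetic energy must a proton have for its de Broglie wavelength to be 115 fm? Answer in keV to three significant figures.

p = h/λ = 6.626 × 10⁻³⁴ / 1.150 × 10⁻¹³ = 5.762 × 10⁻²¹ kg·m/s.
KE = p²/(2m) = (5.762 × 10⁻²¹)² / (2 × 1.673 × 10⁻²⁷) = 9.922 × 10⁻¹⁵ J = 61.9 keV.

KE = 61.9 keV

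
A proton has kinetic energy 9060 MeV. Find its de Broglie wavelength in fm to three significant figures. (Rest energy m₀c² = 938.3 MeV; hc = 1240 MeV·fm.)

Total energy E = KE + m₀c² = 9060 + 938.3 = 9998.3 MeV.
(pc)² = E² − (m₀c²)² = (9998.3)² − (938.3)² = 9.909 × 10⁷ MeV², so pc = 9954 MeV.
λ = hc/(pc) = 1240 MeV·fm / 9954 MeV = 0.125 fm.

λ = 0.125 fm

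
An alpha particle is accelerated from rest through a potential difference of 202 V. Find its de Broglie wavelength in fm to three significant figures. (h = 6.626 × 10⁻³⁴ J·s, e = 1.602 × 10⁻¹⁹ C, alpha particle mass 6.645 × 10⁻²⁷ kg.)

KE = 2eV = 2 × 1.602 × 10⁻¹⁹ × 202.0 = 6.472 × 10⁻¹⁷ J.
p = √(2mKE) = √(2 × 6.645 × 10⁻²⁷ × 6.472 × 10⁻¹⁷) = 9.274 × 10⁻²² kg·m/s.
λ = h/p = 6.626 × 10⁻³⁴ / 9.274 × 10⁻²² = 7.14 × 10⁻¹³ m = 714 fm.

λ = 714 fm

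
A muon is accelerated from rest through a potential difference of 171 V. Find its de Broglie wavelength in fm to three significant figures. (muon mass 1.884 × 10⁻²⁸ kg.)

λ = 6520 fm

KE = eV = 1.602 × 10⁻¹⁹ × 171.0 = 2.739 × 10⁻¹⁷ J.
p = √(2mKE) = √(2 × 1.884 × 10⁻²⁸ × 2.739 × 10⁻¹⁷) = 1.016 × 10⁻²² kg·m/s.
λ = h/p = 6.626 × 10⁻³⁴ / 1.016 × 10⁻²² = 6.52 × 10⁻¹² m = 6520 fm.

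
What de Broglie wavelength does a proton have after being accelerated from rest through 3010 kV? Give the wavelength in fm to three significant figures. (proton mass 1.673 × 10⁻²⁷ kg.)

λ = 16.5 fm

KE = eV = 1.602 × 10⁻¹⁹ × 3.010 × 10⁶ = 4.822 × 10⁻¹³ J.
p = √(2mKE) = √(2 × 1.673 × 10⁻²⁷ × 4.822 × 10⁻¹³) = 4.017 × 10⁻²⁰ kg·m/s.
λ = h/p = 6.626 × 10⁻³⁴ / 4.017 × 10⁻²⁰ = 1.65 × 10⁻¹⁴ m = 16.5 fm.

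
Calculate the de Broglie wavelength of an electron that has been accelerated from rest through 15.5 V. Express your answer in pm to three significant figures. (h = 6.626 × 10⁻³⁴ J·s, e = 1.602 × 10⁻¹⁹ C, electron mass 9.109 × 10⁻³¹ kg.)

KE = eV = 1.602 × 10⁻¹⁹ × 15.50 = 2.483 × 10⁻¹⁸ J.
p = √(2mKE) = √(2 × 9.109 × 10⁻³¹ × 2.483 × 10⁻¹⁸) = 2.127 × 10⁻²⁴ kg·m/s.
λ = h/p = 6.626 × 10⁻³⁴ / 2.127 × 10⁻²⁴ = 3.12 × 10⁻¹⁰ m = 312 pm.

λ = 312 pm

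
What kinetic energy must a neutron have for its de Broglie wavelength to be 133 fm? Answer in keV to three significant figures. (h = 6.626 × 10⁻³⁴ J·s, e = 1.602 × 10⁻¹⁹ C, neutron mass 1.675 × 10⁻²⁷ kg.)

KE = 46.2 keV

p = h/λ = 6.626 × 10⁻³⁴ / 1.330 × 10⁻¹³ = 4.982 × 10⁻²¹ kg·m/s.
KE = p²/(2m) = (4.982 × 10⁻²¹)² / (2 × 1.675 × 10⁻²⁷) = 7.409 × 10⁻¹⁵ J = 46.2 keV.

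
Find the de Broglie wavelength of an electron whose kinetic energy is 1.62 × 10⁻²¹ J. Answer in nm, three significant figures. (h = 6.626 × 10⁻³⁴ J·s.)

λ = 12.2 nm

p = √(2mKE) = √(2 × 9.109 × 10⁻³¹ × 1.620 × 10⁻²¹) = 5.433 × 10⁻²⁶ kg·m/s.
λ = h/p = 6.626 × 10⁻³⁴ / 5.433 × 10⁻²⁶ = 1.22 × 10⁻⁸ m = 12.2 nm.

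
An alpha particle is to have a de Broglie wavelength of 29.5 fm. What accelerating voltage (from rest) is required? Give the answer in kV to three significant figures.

V = 118 kV

p = h/λ = 6.626 × 10⁻³⁴ / 2.950 × 10⁻¹⁴ = 2.246 × 10⁻²⁰ kg·m/s.
KE = p²/(2m) = 3.796 × 10⁻¹⁴ J.
V = KE/2e = 3.796 × 10⁻¹⁴ / (2 × 1.602 × 10⁻¹⁹) = 118 kV.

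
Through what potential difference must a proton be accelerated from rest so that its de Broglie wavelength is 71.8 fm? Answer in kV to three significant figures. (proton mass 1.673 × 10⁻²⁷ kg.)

V = 159 kV

p = h/λ = 6.626 × 10⁻³⁴ / 7.180 × 10⁻¹⁴ = 9.228 × 10⁻²¹ kg·m/s.
KE = p²/(2m) = 2.545 × 10⁻¹⁴ J.
V = KE/e = 2.545 × 10⁻¹⁴ / (1.602 × 10⁻¹⁹) = 159 kV.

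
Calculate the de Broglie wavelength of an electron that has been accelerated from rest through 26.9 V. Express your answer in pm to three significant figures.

λ = 236 pm

KE = eV = 1.602 × 10⁻¹⁹ × 26.90 = 4.309 × 10⁻¹⁸ J.
p = √(2mKE) = √(2 × 9.109 × 10⁻³¹ × 4.309 × 10⁻¹⁸) = 2.802 × 10⁻²⁴ kg·m/s.
λ = h/p = 6.626 × 10⁻³⁴ / 2.802 × 10⁻²⁴ = 2.36 × 10⁻¹⁰ m = 236 pm.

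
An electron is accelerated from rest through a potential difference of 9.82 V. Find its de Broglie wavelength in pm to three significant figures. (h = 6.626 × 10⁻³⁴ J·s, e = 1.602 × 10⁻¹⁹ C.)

λ = 391 pm

KE = eV = 1.602 × 10⁻¹⁹ × 9.820 = 1.573 × 10⁻¹⁸ J.
p = √(2mKE) = √(2 × 9.109 × 10⁻³¹ × 1.573 × 10⁻¹⁸) = 1.693 × 10⁻²⁴ kg·m/s.
λ = h/p = 6.626 × 10⁻³⁴ / 1.693 × 10⁻²⁴ = 3.91 × 10⁻¹⁰ m = 391 pm.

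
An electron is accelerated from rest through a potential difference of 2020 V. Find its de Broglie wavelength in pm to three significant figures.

KE = eV = 1.602 × 10⁻¹⁹ × 2020 = 3.236 × 10⁻¹⁶ J.
p = √(2mKE) = √(2 × 9.109 × 10⁻³¹ × 3.236 × 10⁻¹⁶) = 2.428 × 10⁻²³ kg·m/s.
λ = h/p = 6.626 × 10⁻³⁴ / 2.428 × 10⁻²³ = 2.73 × 10⁻¹¹ m = 27.3 pm.

λ = 27.3 pm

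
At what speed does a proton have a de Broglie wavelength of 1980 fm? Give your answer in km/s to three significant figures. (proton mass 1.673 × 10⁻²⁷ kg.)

v = 200 km/s

p = h/λ = 6.626 × 10⁻³⁴ / 1.980 × 10⁻¹² = 3.346 × 10⁻²² kg·m/s.
v = p/m = 3.346 × 10⁻²² / 1.673 × 10⁻²⁷ = 2.00 × 10⁵ m/s = 200 km/s.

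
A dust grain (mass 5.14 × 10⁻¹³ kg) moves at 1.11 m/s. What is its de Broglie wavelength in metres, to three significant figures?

λ = 1.16 × 10⁻²¹ m

p = mv = 5.14 × 10⁻¹³ × 1.11 = 5.705 × 10⁻¹³ kg·m/s.
λ = h/p = 6.626 × 10⁻³⁴ / 5.705 × 10⁻¹³ = 1.16 × 10⁻²¹ m.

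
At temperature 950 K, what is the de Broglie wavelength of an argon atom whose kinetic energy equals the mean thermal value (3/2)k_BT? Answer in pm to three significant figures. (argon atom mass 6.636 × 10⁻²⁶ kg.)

KE = (3/2)k_BT = 1.5 × 1.381 × 10⁻²³ × 950 = 1.968 × 10⁻²⁰ J.
p = √(2mKE) = √(2 × 6.636 × 10⁻²⁶ × 1.968 × 10⁻²⁰) = 5.111 × 10⁻²³ kg·m/s.
λ = h/p = 1.30 × 10⁻¹¹ m = 13.0 pm.

λ = 13.0 pm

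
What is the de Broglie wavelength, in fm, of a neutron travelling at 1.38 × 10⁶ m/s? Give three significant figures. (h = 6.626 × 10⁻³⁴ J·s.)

p = mv = 1.675 × 10⁻²⁷ × 1.38 × 10⁶ = 2.312 × 10⁻²¹ kg·m/s.
λ = h/p = 6.626 × 10⁻³⁴ / 2.312 × 10⁻²¹ = 2.87 × 10⁻¹³ m = 287 fm.

λ = 287 fm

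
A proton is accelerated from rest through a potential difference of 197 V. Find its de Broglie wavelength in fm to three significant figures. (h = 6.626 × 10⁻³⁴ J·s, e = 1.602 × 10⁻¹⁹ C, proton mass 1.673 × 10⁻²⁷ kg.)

λ = 2040 fm

KE = eV = 1.602 × 10⁻¹⁹ × 197.0 = 3.156 × 10⁻¹⁷ J.
p = √(2mKE) = √(2 × 1.673 × 10⁻²⁷ × 3.156 × 10⁻¹⁷) = 3.250 × 10⁻²² kg·m/s.
λ = h/p = 6.626 × 10⁻³⁴ / 3.250 × 10⁻²² = 2.04 × 10⁻¹² m = 2040 fm.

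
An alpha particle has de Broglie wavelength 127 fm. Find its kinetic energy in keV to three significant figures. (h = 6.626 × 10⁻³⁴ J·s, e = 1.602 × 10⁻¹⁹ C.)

KE = 12.8 keV

p = h/λ = 6.626 × 10⁻³⁴ / 1.270 × 10⁻¹³ = 5.217 × 10⁻²¹ kg·m/s.
KE = p²/(2m) = (5.217 × 10⁻²¹)² / (2 × 6.645 × 10⁻²⁷) = 2.048 × 10⁻¹⁵ J = 12.8 keV.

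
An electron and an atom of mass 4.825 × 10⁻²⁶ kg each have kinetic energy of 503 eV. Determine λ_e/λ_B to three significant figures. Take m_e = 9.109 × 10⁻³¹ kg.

At fixed KE, p = √(2mKE) so λ = h/p ∝ 1/√m.
λ_e/λ_B = √(m_B/m_e) = √(4.825 × 10⁻²⁶/9.109 × 10⁻³¹) = √(5.297 × 10⁴) = 230.

λ_e/λ_B = 230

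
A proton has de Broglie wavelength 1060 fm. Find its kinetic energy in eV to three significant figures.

p = h/λ = 6.626 × 10⁻³⁴ / 1.060 × 10⁻¹² = 6.251 × 10⁻²² kg·m/s.
KE = p²/(2m) = (6.251 × 10⁻²²)² / (2 × 1.673 × 10⁻²⁷) = 1.168 × 10⁻¹⁶ J = 729 eV.

KE = 729 eV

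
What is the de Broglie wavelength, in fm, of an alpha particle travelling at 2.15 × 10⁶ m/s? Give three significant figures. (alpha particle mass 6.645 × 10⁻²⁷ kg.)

p = mv = 6.645 × 10⁻²⁷ × 2.15 × 10⁶ = 1.429 × 10⁻²⁰ kg·m/s.
λ = h/p = 6.626 × 10⁻³⁴ / 1.429 × 10⁻²⁰ = 4.64 × 10⁻¹⁴ m = 46.4 fm.

λ = 46.4 fm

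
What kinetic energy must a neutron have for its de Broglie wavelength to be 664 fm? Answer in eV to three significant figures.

p = h/λ = 6.626 × 10⁻³⁴ / 6.640 × 10⁻¹³ = 9.979 × 10⁻²² kg·m/s.
KE = p²/(2m) = (9.979 × 10⁻²²)² / (2 × 1.675 × 10⁻²⁷) = 2.973 × 10⁻¹⁶ J = 1860 eV.

KE = 1860 eV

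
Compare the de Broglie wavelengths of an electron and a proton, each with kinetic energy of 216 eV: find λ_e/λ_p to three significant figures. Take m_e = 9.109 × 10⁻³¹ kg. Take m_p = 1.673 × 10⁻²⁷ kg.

λ_e/λ_p = 42.9

At fixed KE, p = √(2mKE) so λ = h/p ∝ 1/√m.
λ_e/λ_p = √(m_p/m_e) = √(1.673 × 10⁻²⁷/9.109 × 10⁻³¹) = √(1837) = 42.9.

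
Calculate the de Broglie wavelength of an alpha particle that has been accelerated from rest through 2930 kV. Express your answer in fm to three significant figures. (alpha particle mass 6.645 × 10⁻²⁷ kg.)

KE = 2eV = 2 × 1.602 × 10⁻¹⁹ × 2.930 × 10⁶ = 9.388 × 10⁻¹³ J.
p = √(2mKE) = √(2 × 6.645 × 10⁻²⁷ × 9.388 × 10⁻¹³) = 1.117 × 10⁻¹⁹ kg·m/s.
λ = h/p = 6.626 × 10⁻³⁴ / 1.117 × 10⁻¹⁹ = 5.93 × 10⁻¹⁵ m = 5.93 fm.

λ = 5.93 fm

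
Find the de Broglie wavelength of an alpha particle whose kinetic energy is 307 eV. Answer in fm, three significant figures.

KE = 307 eV = 4.918 × 10⁻¹⁷ J.
p = √(2mKE) = √(2 × 6.645 × 10⁻²⁷ × 4.918 × 10⁻¹⁷) = 8.085 × 10⁻²² kg·m/s.
λ = h/p = 6.626 × 10⁻³⁴ / 8.085 × 10⁻²² = 8.20 × 10⁻¹³ m = 820 fm.

λ = 820 fm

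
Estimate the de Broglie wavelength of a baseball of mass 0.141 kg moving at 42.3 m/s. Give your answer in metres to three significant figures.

p = mv = 0.141 × 42.3 = 5.964 kg·m/s.
λ = h/p = 6.626 × 10⁻³⁴ / 5.964 = 1.11 × 10⁻³⁴ m.

λ = 1.11 × 10⁻³⁴ m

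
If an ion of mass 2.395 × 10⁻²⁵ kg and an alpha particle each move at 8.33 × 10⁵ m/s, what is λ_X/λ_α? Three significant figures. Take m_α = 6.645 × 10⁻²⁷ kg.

At fixed v, p = mv so λ = h/(mv) ∝ 1/m.
λ_X/λ_α = m_α/m_X = 6.645 × 10⁻²⁷/2.395 × 10⁻²⁵ = 0.0277.

λ_X/λ_α = 0.0277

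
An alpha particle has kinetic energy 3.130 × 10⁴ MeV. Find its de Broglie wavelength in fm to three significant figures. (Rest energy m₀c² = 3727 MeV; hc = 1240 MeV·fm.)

Total energy E = KE + m₀c² = 3.130 × 10⁴ + 3727 = 35027 MeV.
(pc)² = E² − (m₀c²)² = (35027)² − (3727)² = 1.213 × 10⁹ MeV², so pc = 3.483 × 10⁴ MeV.
λ = hc/(pc) = 1240 MeV·fm / 3.483 × 10⁴ MeV = 0.0356 fm.

λ = 0.0356 fm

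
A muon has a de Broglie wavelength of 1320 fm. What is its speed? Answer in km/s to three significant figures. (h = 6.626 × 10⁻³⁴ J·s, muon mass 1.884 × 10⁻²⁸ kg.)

v = 2660 km/s

p = h/λ = 6.626 × 10⁻³⁴ / 1.320 × 10⁻¹² = 5.020 × 10⁻²² kg·m/s.
v = p/m = 5.020 × 10⁻²² / 1.884 × 10⁻²⁸ = 2.66 × 10⁶ m/s = 2660 km/s.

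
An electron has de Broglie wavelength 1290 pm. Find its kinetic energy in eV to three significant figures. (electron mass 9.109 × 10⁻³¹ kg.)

p = h/λ = 6.626 × 10⁻³⁴ / 1.290 × 10⁻⁹ = 5.136 × 10⁻²⁵ kg·m/s.
KE = p²/(2m) = (5.136 × 10⁻²⁵)² / (2 × 9.109 × 10⁻³¹) = 1.448 × 10⁻¹⁹ J = 0.904 eV.

KE = 0.904 eV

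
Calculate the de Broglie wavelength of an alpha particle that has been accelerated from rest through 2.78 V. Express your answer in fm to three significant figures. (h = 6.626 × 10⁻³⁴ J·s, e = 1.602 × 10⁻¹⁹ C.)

KE = 2eV = 2 × 1.602 × 10⁻¹⁹ × 2.780 = 8.907 × 10⁻¹⁹ J.
p = √(2mKE) = √(2 × 6.645 × 10⁻²⁷ × 8.907 × 10⁻¹⁹) = 1.088 × 10⁻²² kg·m/s.
λ = h/p = 6.626 × 10⁻³⁴ / 1.088 × 10⁻²² = 6.09 × 10⁻¹² m = 6090 fm.

λ = 6090 fm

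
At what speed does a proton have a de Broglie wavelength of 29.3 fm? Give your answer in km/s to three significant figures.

p = h/λ = 6.626 × 10⁻³⁴ / 2.930 × 10⁻¹⁴ = 2.261 × 10⁻²⁰ kg·m/s.
v = p/m = 2.261 × 10⁻²⁰ / 1.673 × 10⁻²⁷ = 1.35 × 10⁷ m/s = 1.35 × 10⁴ km/s.

v = 1.35 × 10⁴ km/s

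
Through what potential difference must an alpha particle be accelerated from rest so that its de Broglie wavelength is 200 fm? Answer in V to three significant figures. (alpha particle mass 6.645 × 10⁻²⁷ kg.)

V = 2580 V

p = h/λ = 6.626 × 10⁻³⁴ / 2.000 × 10⁻¹³ = 3.313 × 10⁻²¹ kg·m/s.
KE = p²/(2m) = 8.259 × 10⁻¹⁶ J.
V = KE/2e = 8.259 × 10⁻¹⁶ / (2 × 1.602 × 10⁻¹⁹) = 2580 V.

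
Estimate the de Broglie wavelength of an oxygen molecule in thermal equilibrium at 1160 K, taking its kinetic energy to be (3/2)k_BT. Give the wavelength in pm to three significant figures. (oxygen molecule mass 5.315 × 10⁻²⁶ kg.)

KE = (3/2)k_BT = 1.5 × 1.381 × 10⁻²³ × 1160 = 2.403 × 10⁻²⁰ J.
p = √(2mKE) = √(2 × 5.315 × 10⁻²⁶ × 2.403 × 10⁻²⁰) = 5.054 × 10⁻²³ kg·m/s.
λ = h/p = 1.31 × 10⁻¹¹ m = 13.1 pm.

λ = 13.1 pm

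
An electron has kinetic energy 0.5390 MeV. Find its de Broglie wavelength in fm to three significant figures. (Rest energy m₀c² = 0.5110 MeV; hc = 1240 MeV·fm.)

Total energy E = KE + m₀c² = 0.5390 + 0.5110 = 1.0500 MeV.
(pc)² = E² − (m₀c²)² = (1.0500)² − (0.5110)² = 0.8414 MeV², so pc = 0.9173 MeV.
λ = hc/(pc) = 1240 MeV·fm / 0.9173 MeV = 1350 fm.

λ = 1350 fm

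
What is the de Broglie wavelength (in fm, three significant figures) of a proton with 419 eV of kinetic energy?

λ = 1400 fm

KE = 419 eV = 6.712 × 10⁻¹⁷ J.
p = √(2mKE) = √(2 × 1.673 × 10⁻²⁷ × 6.712 × 10⁻¹⁷) = 4.739 × 10⁻²² kg·m/s.
λ = h/p = 6.626 × 10⁻³⁴ / 4.739 × 10⁻²² = 1.40 × 10⁻¹² m = 1400 fm.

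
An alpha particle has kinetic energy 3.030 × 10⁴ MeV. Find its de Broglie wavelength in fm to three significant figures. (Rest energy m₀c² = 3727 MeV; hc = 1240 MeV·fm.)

λ = 0.0367 fm

Total energy E = KE + m₀c² = 3.030 × 10⁴ + 3727 = 34027 MeV.
(pc)² = E² − (m₀c²)² = (34027)² − (3727)² = 1.144 × 10⁹ MeV², so pc = 3.382 × 10⁴ MeV.
λ = hc/(pc) = 1240 MeV·fm / 3.382 × 10⁴ MeV = 0.0367 fm.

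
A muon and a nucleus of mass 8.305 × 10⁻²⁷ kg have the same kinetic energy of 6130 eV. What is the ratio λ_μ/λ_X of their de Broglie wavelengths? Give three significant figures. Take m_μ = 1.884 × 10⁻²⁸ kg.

At fixed KE, p = √(2mKE) so λ = h/p ∝ 1/√m.
λ_μ/λ_X = √(m_X/m_μ) = √(8.305 × 10⁻²⁷/1.884 × 10⁻²⁸) = √(44.08) = 6.64.

λ_μ/λ_X = 6.64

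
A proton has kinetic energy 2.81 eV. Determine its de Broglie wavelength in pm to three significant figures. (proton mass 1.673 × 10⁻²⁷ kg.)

λ = 17.1 pm

KE = 2.81 eV = 4.502 × 10⁻¹⁹ J.
p = √(2mKE) = √(2 × 1.673 × 10⁻²⁷ × 4.502 × 10⁻¹⁹) = 3.881 × 10⁻²³ kg·m/s.
λ = h/p = 6.626 × 10⁻³⁴ / 3.881 × 10⁻²³ = 1.71 × 10⁻¹¹ m = 17.1 pm.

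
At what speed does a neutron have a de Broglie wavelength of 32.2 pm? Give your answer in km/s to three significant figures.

p = h/λ = 6.626 × 10⁻³⁴ / 3.220 × 10⁻¹¹ = 2.058 × 10⁻²³ kg·m/s.
v = p/m = 2.058 × 10⁻²³ / 1.675 × 10⁻²⁷ = 1.23 × 10⁴ m/s = 12.3 km/s.

v = 12.3 km/s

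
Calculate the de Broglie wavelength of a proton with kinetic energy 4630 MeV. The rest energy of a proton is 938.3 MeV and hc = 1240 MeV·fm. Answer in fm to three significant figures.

λ = 0.226 fm

Total energy E = KE + m₀c² = 4630 + 938.3 = 5568.3 MeV.
(pc)² = E² − (m₀c²)² = (5568.3)² − (938.3)² = 3.013 × 10⁷ MeV², so pc = 5489 MeV.
λ = hc/(pc) = 1240 MeV·fm / 5489 MeV = 0.226 fm.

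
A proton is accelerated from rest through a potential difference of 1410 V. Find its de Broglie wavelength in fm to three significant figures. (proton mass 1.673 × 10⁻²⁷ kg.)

λ = 762 fm

KE = eV = 1.602 × 10⁻¹⁹ × 1410 = 2.259 × 10⁻¹⁶ J.
p = √(2mKE) = √(2 × 1.673 × 10⁻²⁷ × 2.259 × 10⁻¹⁶) = 8.694 × 10⁻²² kg·m/s.
λ = h/p = 6.626 × 10⁻³⁴ / 8.694 × 10⁻²² = 7.62 × 10⁻¹³ m = 762 fm.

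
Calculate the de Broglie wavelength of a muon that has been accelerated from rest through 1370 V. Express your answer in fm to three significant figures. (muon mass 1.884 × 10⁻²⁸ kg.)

KE = eV = 1.602 × 10⁻¹⁹ × 1370 = 2.195 × 10⁻¹⁶ J.
p = √(2mKE) = √(2 × 1.884 × 10⁻²⁸ × 2.195 × 10⁻¹⁶) = 2.876 × 10⁻²² kg·m/s.
λ = h/p = 6.626 × 10⁻³⁴ / 2.876 × 10⁻²² = 2.30 × 10⁻¹² m = 2300 fm.

λ = 2300 fm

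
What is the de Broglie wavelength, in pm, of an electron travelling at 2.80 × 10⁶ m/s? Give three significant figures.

p = mv = 9.109 × 10⁻³¹ × 2.80 × 10⁶ = 2.551 × 10⁻²⁴ kg·m/s.
λ = h/p = 6.626 × 10⁻³⁴ / 2.551 × 10⁻²⁴ = 2.60 × 10⁻¹⁰ m = 260 pm.

λ = 260 pm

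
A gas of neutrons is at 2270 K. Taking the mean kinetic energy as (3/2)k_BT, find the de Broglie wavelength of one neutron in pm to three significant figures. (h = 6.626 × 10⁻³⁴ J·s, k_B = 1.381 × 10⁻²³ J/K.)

KE = (3/2)k_BT = 1.5 × 1.381 × 10⁻²³ × 2270 = 4.702 × 10⁻²⁰ J.
p = √(2mKE) = √(2 × 1.675 × 10⁻²⁷ × 4.702 × 10⁻²⁰) = 1.255 × 10⁻²³ kg·m/s.
λ = h/p = 5.28 × 10⁻¹¹ m = 52.8 pm.

λ = 52.8 pm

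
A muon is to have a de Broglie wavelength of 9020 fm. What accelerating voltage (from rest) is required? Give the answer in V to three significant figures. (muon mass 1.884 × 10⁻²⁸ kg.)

p = h/λ = 6.626 × 10⁻³⁴ / 9.020 × 10⁻¹² = 7.346 × 10⁻²³ kg·m/s.
KE = p²/(2m) = 1.432 × 10⁻¹⁷ J.
V = KE/e = 1.432 × 10⁻¹⁷ / (1.602 × 10⁻¹⁹) = 89.4 V.

V = 89.4 V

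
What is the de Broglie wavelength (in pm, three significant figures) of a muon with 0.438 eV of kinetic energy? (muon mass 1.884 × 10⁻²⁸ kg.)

KE = 0.438 eV = 7.017 × 10⁻²⁰ J.
p = √(2mKE) = √(2 × 1.884 × 10⁻²⁸ × 7.017 × 10⁻²⁰) = 5.142 × 10⁻²⁴ kg·m/s.
λ = h/p = 6.626 × 10⁻³⁴ / 5.142 × 10⁻²⁴ = 1.29 × 10⁻¹⁰ m = 129 pm.

λ = 129 pm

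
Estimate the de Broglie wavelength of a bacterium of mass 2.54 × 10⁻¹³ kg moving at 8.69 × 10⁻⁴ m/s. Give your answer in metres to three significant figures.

p = mv = 2.54 × 10⁻¹³ × 8.69 × 10⁻⁴ = 2.207 × 10⁻¹⁶ kg·m/s.
λ = h/p = 6.626 × 10⁻³⁴ / 2.207 × 10⁻¹⁶ = 3.00 × 10⁻¹⁸ m.

λ = 3.00 × 10⁻¹⁸ m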